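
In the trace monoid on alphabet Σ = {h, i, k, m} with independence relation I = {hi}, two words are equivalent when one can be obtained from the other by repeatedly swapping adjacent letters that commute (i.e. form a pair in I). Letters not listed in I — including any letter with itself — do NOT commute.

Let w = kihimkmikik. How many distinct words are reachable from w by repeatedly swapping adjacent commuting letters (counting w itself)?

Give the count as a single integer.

3

0(k) covers ∅
1(i) covers 0:k
2(h) covers 0:k
3(i) covers 1:i
4(m) covers 2:h, 3:i
5(k) covers 4:m
6(m) covers 5:k
7(i) covers 6:m
8(k) covers 7:i
9(i) covers 8:k
10(k) covers 9:i
floor of heap: 0:k
completions by unplaced set U, small U first (add the entries for U minus each lowest piece of U):
  |U|=1: {10}:1
  |U|=2: {9,10}:1
  |U|=3: {8,9,10}:1
  |U|=4: {7,8,9,10}:1
  |U|=5: {6,7,8,9,10}:1
  |U|=6: {5,6,7,8,9,10}:1
  |U|=7: {4,5,6,7,8,9,10}:1
  |U|=8: {2,4,5,6,7,8,9,10}:1  {3,4,5,6,7,8,9,10}:1
  |U|=9: {1,3,4,5,6,7,8,9,10}:1  {2,3,4,5,6,7,8,9,10}:2
  start at 0(k): 3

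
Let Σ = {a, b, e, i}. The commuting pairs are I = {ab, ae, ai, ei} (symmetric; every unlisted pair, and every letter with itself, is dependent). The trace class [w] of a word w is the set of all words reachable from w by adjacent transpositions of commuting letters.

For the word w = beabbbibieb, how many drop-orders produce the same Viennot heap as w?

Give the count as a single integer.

22

#0=b has no predecessor
#1=e depends on [0:b]
#2=a has no predecessor
#3=b depends on [1:e]
#4=b depends on [3:b]
#5=b depends on [4:b]
#6=i depends on [5:b]
#7=b depends on [6:i]
#8=i depends on [7:b]
#9=e depends on [7:b]
#10=b depends on [8:i, 9:e]
sources: [0:b, 2:a]
N(rest) = Σ N(rest − s) over sources s of rest; N(one piece) = 1:
  size 1 → [2]=1  [10]=1
  size 2 → [2,10]=2  [8,10]=1  [9,10]=1
  size 3 → [2,8,10]=3  [2,9,10]=3  [8,9,10]=2
  size 4 → [2,8,9,10]=8  [7,8,9,10]=2
  size 5 → [2,7,8,9,10]=10  [6,7,8,9,10]=2
  size 6 → [2,6,7,8,9,10]=12  [5,6,7,8,9,10]=2
  size 7 → [2,5,6,7,8,9,10]=14  [4,5,6,7,8,9,10]=2
  size 8 → [2,4,5,6,7,8,9,10]=16  [3,4,5,6,7,8,9,10]=2
  size 9 → [1,3,4,5,6,7,8,9,10]=2  [2,3,4,5,6,7,8,9,10]=18
  first=0(b) contributes 20
  first=2(a) contributes 2
|[w]| = 22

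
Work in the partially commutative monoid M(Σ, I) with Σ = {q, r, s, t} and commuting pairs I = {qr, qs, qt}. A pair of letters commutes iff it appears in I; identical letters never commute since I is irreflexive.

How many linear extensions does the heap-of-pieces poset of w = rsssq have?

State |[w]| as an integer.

#0=r has no predecessor
#1=s depends on [0:r]
#2=s depends on [1:s]
#3=s depends on [2:s]
#4=q has no predecessor
sources: [0:r, 4:q]
N(rest) = Σ N(rest − s) over sources s of rest; N(one piece) = 1:
  size 1 → [3]=1  [4]=1
  size 2 → [2,3]=1  [3,4]=2
  size 3 → [1,2,3]=1  [2,3,4]=3
  first=0(r) contributes 4
  first=4(q) contributes 1
|[w]| = 5

5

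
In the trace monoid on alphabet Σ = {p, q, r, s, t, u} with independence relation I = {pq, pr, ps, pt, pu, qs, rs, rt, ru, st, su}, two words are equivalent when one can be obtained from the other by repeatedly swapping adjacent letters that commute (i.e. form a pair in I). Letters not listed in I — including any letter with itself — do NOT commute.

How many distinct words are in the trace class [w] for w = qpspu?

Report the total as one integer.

30

0(q) covers ∅
1(p) covers ∅
2(s) covers ∅
3(p) covers 1:p
4(u) covers 0:q
floor of heap: 0:q, 1:p, 2:s
completions by unplaced set U, small U first (add the entries for U minus each lowest piece of U):
  |U|=1: {2}:1  {3}:1  {4}:1
  |U|=2: {0,4}:1  {1,3}:1  {2,3}:2  {2,4}:2  {3,4}:2
  |U|=3: {0,2,4}:3  {0,3,4}:3  {1,2,3}:3  {1,3,4}:3  {2,3,4}:6
  start at 0(q): 12
  start at 1(p): 12
  start at 2(s): 6
sum over floor = 30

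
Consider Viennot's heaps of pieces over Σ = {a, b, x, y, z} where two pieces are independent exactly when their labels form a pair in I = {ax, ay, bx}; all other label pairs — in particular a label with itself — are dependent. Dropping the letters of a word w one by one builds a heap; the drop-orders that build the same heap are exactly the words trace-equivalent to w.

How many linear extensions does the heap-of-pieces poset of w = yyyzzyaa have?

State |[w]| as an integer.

drop 0:y onto floor
drop 1:y onto {0:y}
drop 2:y onto {1:y}
drop 3:z onto {2:y}
drop 4:z onto {3:z}
drop 5:y onto {4:z}
drop 6:a onto {4:z}
drop 7:a onto {6:a}
ground layer = {0:y}
drop-orders for the pieces not yet dropped (sum over which currently-grounded one goes next):
  1 to go: {5} 1  {7} 1
  2 to go: {5,7} 2  {6,7} 1
  3 to go: {5,6,7} 3
  4 to go: {4,5,6,7} 3
  5 to go: {3,4,5,6,7} 3
  6 to go: {2,3,4,5,6,7} 3
  if 0:y drops first: 3 orders

3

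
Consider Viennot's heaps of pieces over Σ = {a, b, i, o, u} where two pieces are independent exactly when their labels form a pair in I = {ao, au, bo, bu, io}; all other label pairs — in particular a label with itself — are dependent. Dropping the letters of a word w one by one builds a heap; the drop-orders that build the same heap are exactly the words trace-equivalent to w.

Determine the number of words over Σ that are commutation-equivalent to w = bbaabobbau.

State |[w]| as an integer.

#0=b has no predecessor
#1=b depends on [0:b]
#2=a depends on [1:b]
#3=a depends on [2:a]
#4=b depends on [3:a]
#5=o has no predecessor
#6=b depends on [4:b]
#7=b depends on [6:b]
#8=a depends on [7:b]
#9=u depends on [5:o]
sources: [0:b, 5:o]
N(rest) = Σ N(rest − s) over sources s of rest; N(one piece) = 1:
  size 1 → [8]=1  [9]=1
  size 2 → [5,9]=1  [7,8]=1  [8,9]=2
  size 3 → [5,8,9]=3  [6,7,8]=1  [7,8,9]=3
  size 4 → [4,6,7,8]=1  [5,7,8,9]=6  [6,7,8,9]=4
  size 5 → [3,4,6,7,8]=1  [4,6,7,8,9]=5  [5,6,7,8,9]=10
  size 6 → [2,3,4,6,7,8]=1  [3,4,6,7,8,9]=6  [4,5,6,7,8,9]=15
  size 7 → [1,2,3,4,6,7,8]=1  [2,3,4,6,7,8,9]=7  [3,4,5,6,7,8,9]=21
  size 8 → [0,1,2,3,4,6,7,8]=1  [1,2,3,4,6,7,8,9]=8  [2,3,4,5,6,7,8,9]=28
  first=0(b) contributes 36
  first=5(o) contributes 9
|[w]| = 45

45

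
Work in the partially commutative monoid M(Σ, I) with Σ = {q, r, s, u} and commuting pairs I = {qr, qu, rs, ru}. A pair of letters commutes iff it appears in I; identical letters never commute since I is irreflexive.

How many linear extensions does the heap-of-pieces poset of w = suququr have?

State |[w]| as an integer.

drop 0:s onto floor
drop 1:u onto {0:s}
drop 2:q onto {0:s}
drop 3:u onto {1:u}
drop 4:q onto {2:q}
drop 5:u onto {3:u}
drop 6:r onto floor
ground layer = {0:s, 6:r}
drop-orders for the pieces not yet dropped (sum over which currently-grounded one goes next):
  1 to go: {4} 1  {5} 1  {6} 1
  2 to go: {2,4} 1  {3,5} 1  {4,5} 2  {4,6} 2  {5,6} 2
  3 to go: {1,3,5} 1  {2,4,5} 3  {2,4,6} 3  {3,4,5} 3  {3,5,6} 3  {4,5,6} 6
  4 to go: {1,3,4,5} 4  {1,3,5,6} 4  {2,3,4,5} 6  {2,4,5,6} 12  {3,4,5,6} 12
  5 to go: {1,2,3,4,5} 10  {1,3,4,5,6} 20  {2,3,4,5,6} 30
  if 0:s drops first: 60 orders
  if 6:r drops first: 10 orders
heap linearizations: 70

70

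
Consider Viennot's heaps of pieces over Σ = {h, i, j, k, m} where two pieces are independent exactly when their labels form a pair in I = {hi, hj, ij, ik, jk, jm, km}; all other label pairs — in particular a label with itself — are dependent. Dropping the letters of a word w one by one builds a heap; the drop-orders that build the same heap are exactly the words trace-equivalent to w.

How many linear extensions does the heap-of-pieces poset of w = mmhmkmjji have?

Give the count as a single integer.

144

piece 0:m — minimal
piece 1:m rests on {0:m}
piece 2:h rests on {1:m}
piece 3:m rests on {2:h}
piece 4:k rests on {2:h}
piece 5:m rests on {3:m}
piece 6:j — minimal
piece 7:j rests on {6:j}
piece 8:i rests on {5:m}
minimal pieces: {0:m, 6:j}
ways to finish when only these pieces remain (= sum over removing one remaining piece with nothing left below it):
  1 left: {4}→1  {7}→1  {8}→1
  2 left: {4,7}→2  {4,8}→2  {5,8}→1  {6,7}→1  {7,8}→2
  3 left: {3,5,8}→1  {4,5,8}→3  {4,6,7}→3  {4,7,8}→6  {5,7,8}→3  {6,7,8}→3
  4 left: {3,4,5,8}→4  {3,5,7,8}→4  {4,5,7,8}→12  {4,6,7,8}→12  {5,6,7,8}→6
  5 left: {2,3,4,5,8}→4  {3,4,5,7,8}→20  {3,5,6,7,8}→10  {4,5,6,7,8}→30
  6 left: {1,2,3,4,5,8}→4  {2,3,4,5,7,8}→24  {3,4,5,6,7,8}→60
  7 left: {0,1,2,3,4,5,8}→4  {1,2,3,4,5,7,8}→28  {2,3,4,5,6,7,8}→84
  placing 0:m first → 112 extensions
  placing 6:j first → 32 extensions
total linear extensions = 144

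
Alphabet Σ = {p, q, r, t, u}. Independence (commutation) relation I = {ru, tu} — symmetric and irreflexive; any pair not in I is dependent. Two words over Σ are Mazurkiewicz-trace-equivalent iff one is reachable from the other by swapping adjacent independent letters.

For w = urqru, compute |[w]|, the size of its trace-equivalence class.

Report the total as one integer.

4

piece 0:u — minimal
piece 1:r — minimal
piece 2:q rests on {0:u, 1:r}
piece 3:r rests on {2:q}
piece 4:u rests on {2:q}
minimal pieces: {0:u, 1:r}
ways to finish when only these pieces remain (= sum over removing one remaining piece with nothing left below it):
  1 left: {3}→1  {4}→1
  2 left: {3,4}→2
  3 left: {2,3,4}→2
  placing 0:u first → 2 extensions
  placing 1:r first → 2 extensions
total linear extensions = 4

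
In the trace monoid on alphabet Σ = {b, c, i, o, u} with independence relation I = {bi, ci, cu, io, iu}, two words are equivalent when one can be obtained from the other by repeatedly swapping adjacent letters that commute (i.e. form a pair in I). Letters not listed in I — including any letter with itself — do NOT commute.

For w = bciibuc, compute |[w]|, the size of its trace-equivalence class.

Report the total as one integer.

42

0(b) covers ∅
1(c) covers 0:b
2(i) covers ∅
3(i) covers 2:i
4(b) covers 1:c
5(u) covers 4:b
6(c) covers 4:b
floor of heap: 0:b, 2:i
completions by unplaced set U, small U first (add the entries for U minus each lowest piece of U):
  |U|=1: {3}:1  {5}:1  {6}:1
  |U|=2: {2,3}:1  {3,5}:2  {3,6}:2  {5,6}:2
  |U|=3: {2,3,5}:3  {2,3,6}:3  {3,5,6}:6  {4,5,6}:2
  |U|=4: {1,4,5,6}:2  {2,3,5,6}:12  {3,4,5,6}:8
  |U|=5: {0,1,4,5,6}:2  {1,3,4,5,6}:10  {2,3,4,5,6}:20
  start at 0(b): 30
  start at 2(i): 12
sum over floor = 42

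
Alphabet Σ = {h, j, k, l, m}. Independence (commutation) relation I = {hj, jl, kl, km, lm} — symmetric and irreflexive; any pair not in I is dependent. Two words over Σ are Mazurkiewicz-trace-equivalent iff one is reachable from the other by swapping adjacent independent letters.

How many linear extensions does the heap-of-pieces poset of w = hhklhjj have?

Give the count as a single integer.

0(h) covers ∅
1(h) covers 0:h
2(k) covers 1:h
3(l) covers 1:h
4(h) covers 2:k, 3:l
5(j) covers 2:k
6(j) covers 5:j
floor of heap: 0:h
completions by unplaced set U, small U first (add the entries for U minus each lowest piece of U):
  |U|=1: {4}:1  {6}:1
  |U|=2: {3,4}:1  {4,6}:2  {5,6}:1
  |U|=3: {3,4,6}:3  {4,5,6}:3
  |U|=4: {2,4,5,6}:3  {3,4,5,6}:6
  |U|=5: {2,3,4,5,6}:9
  start at 0(h): 9

9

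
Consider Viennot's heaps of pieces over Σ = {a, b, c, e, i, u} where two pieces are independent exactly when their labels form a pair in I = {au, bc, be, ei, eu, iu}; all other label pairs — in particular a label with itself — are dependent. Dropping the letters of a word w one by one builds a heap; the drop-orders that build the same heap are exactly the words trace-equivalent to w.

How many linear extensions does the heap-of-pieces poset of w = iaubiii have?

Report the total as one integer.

0(i) covers ∅
1(a) covers 0:i
2(u) covers ∅
3(b) covers 1:a, 2:u
4(i) covers 3:b
5(i) covers 4:i
6(i) covers 5:i
floor of heap: 0:i, 2:u
completions by unplaced set U, small U first (add the entries for U minus each lowest piece of U):
  |U|=1: {6}:1
  |U|=2: {5,6}:1
  |U|=3: {4,5,6}:1
  |U|=4: {3,4,5,6}:1
  |U|=5: {1,3,4,5,6}:1  {2,3,4,5,6}:1
  start at 0(i): 2
  start at 2(u): 1
sum over floor = 3

3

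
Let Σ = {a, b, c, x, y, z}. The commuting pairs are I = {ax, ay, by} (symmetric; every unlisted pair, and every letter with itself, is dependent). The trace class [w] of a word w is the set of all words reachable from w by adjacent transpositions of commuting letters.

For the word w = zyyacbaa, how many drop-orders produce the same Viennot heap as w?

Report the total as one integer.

3

piece 0:z — minimal
piece 1:y rests on {0:z}
piece 2:y rests on {1:y}
piece 3:a rests on {0:z}
piece 4:c rests on {2:y, 3:a}
piece 5:b rests on {4:c}
piece 6:a rests on {5:b}
piece 7:a rests on {6:a}
minimal pieces: {0:z}
ways to finish when only these pieces remain (= sum over removing one remaining piece with nothing left below it):
  1 left: {7}→1
  2 left: {6,7}→1
  3 left: {5,6,7}→1
  4 left: {4,5,6,7}→1
  5 left: {2,4,5,6,7}→1  {3,4,5,6,7}→1
  6 left: {1,2,4,5,6,7}→1  {2,3,4,5,6,7}→2
  placing 0:z first → 3 extensions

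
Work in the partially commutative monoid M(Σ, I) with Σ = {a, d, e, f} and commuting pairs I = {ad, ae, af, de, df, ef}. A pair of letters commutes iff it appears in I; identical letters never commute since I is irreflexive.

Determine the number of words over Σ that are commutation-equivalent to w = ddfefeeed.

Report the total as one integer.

1260

0(d) covers ∅
1(d) covers 0:d
2(f) covers ∅
3(e) covers ∅
4(f) covers 2:f
5(e) covers 3:e
6(e) covers 5:e
7(e) covers 6:e
8(d) covers 1:d
floor of heap: 0:d, 2:f, 3:e
completions by unplaced set U, small U first (add the entries for U minus each lowest piece of U):
  |U|=1: {4}:1  {7}:1  {8}:1
  |U|=2: {1,8}:1  {2,4}:1  {4,7}:2  {4,8}:2  {6,7}:1  {7,8}:2
  |U|=3: {0,1,8}:1  {1,4,8}:3  {1,7,8}:3  {2,4,7}:3  {2,4,8}:3  {4,6,7}:3  {4,7,8}:6  {5,6,7}:1  {6,7,8}:3
  |U|=4: {0,1,4,8}:4  {0,1,7,8}:4  {1,2,4,8}:6  {1,4,7,8}:12  {1,6,7,8}:6  {2,4,6,7}:6  {2,4,7,8}:12  {3,5,6,7}:1  {4,5,6,7}:4  {4,6,7,8}:12  {5,6,7,8}:4
  |U|=5: {0,1,2,4,8}:10  {0,1,4,7,8}:20  {0,1,6,7,8}:10  {1,2,4,7,8}:30  {1,4,6,7,8}:30  {1,5,6,7,8}:10  {2,4,5,6,7}:10  {2,4,6,7,8}:30  {3,4,5,6,7}:5  {3,5,6,7,8}:5  {4,5,6,7,8}:20
  |U|=6: {0,1,2,4,7,8}:60  {0,1,4,6,7,8}:60  {0,1,5,6,7,8}:20  {1,2,4,6,7,8}:90  {1,3,5,6,7,8}:15  {1,4,5,6,7,8}:60  {2,3,4,5,6,7}:15  {2,4,5,6,7,8}:60  {3,4,5,6,7,8}:30
  |U|=7: {0,1,2,4,6,7,8}:210  {0,1,3,5,6,7,8}:35  {0,1,4,5,6,7,8}:140  {1,2,4,5,6,7,8}:210  {1,3,4,5,6,7,8}:105  {2,3,4,5,6,7,8}:105
  start at 0(d): 420
  start at 2(f): 280
  start at 3(e): 560
sum over floor = 1260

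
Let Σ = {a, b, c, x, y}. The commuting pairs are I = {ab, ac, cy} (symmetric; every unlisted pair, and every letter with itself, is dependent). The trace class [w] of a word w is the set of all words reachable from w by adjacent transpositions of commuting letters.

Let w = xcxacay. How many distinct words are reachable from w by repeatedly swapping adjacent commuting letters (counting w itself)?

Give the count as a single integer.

#0=x has no predecessor
#1=c depends on [0:x]
#2=x depends on [1:c]
#3=a depends on [2:x]
#4=c depends on [2:x]
#5=a depends on [3:a]
#6=y depends on [5:a]
sources: [0:x]
N(rest) = Σ N(rest − s) over sources s of rest; N(one piece) = 1:
  size 1 → [4]=1  [6]=1
  size 2 → [4,6]=2  [5,6]=1
  size 3 → [3,5,6]=1  [4,5,6]=3
  size 4 → [3,4,5,6]=4
  size 5 → [2,3,4,5,6]=4
  first=0(x) contributes 4

4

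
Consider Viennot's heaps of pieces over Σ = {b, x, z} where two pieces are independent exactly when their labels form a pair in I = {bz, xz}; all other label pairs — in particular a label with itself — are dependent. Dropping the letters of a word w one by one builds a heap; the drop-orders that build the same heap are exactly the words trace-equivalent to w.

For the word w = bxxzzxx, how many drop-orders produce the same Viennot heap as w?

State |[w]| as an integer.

21

0(b) covers ∅
1(x) covers 0:b
2(x) covers 1:x
3(z) covers ∅
4(z) covers 3:z
5(x) covers 2:x
6(x) covers 5:x
floor of heap: 0:b, 3:z
completions by unplaced set U, small U first (add the entries for U minus each lowest piece of U):
  |U|=1: {4}:1  {6}:1
  |U|=2: {3,4}:1  {4,6}:2  {5,6}:1
  |U|=3: {2,5,6}:1  {3,4,6}:3  {4,5,6}:3
  |U|=4: {1,2,5,6}:1  {2,4,5,6}:4  {3,4,5,6}:6
  |U|=5: {0,1,2,5,6}:1  {1,2,4,5,6}:5  {2,3,4,5,6}:10
  start at 0(b): 15
  start at 3(z): 6
sum over floor = 21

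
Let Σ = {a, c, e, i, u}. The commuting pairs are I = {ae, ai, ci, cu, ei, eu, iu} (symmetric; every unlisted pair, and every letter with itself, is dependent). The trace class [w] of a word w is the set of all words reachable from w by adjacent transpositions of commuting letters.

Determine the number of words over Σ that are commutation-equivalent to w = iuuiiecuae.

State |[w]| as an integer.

3600

drop 0:i onto floor
drop 1:u onto floor
drop 2:u onto {1:u}
drop 3:i onto {0:i}
drop 4:i onto {3:i}
drop 5:e onto floor
drop 6:c onto {5:e}
drop 7:u onto {2:u}
drop 8:a onto {6:c, 7:u}
drop 9:e onto {6:c}
ground layer = {0:i, 1:u, 5:e}
drop-orders for the pieces not yet dropped (sum over which currently-grounded one goes next):
  1 to go: {4} 1  {8} 1  {9} 1
  2 to go: {3,4} 1  {4,8} 2  {4,9} 2  {7,8} 1  {8,9} 2
  3 to go: {0,3,4} 1  {2,7,8} 1  {3,4,8} 3  {3,4,9} 3  {4,7,8} 3  {4,8,9} 6  {6,8,9} 2  {7,8,9} 3
  4 to go: {0,3,4,8} 4  {0,3,4,9} 4  {1,2,7,8} 1  {2,4,7,8} 4  {2,7,8,9} 4  {3,4,7,8} 6  {3,4,8,9} 12  {4,6,8,9} 8  {4,7,8,9} 12  {5,6,8,9} 2  {6,7,8,9} 5
  5 to go: {0,3,4,7,8} 10  {0,3,4,8,9} 20  {1,2,4,7,8} 5  {1,2,7,8,9} 5  {2,3,4,7,8} 10  {2,4,7,8,9} 20  {2,6,7,8,9} 9  {3,4,6,8,9} 20  {3,4,7,8,9} 30  {4,5,6,8,9} 10  {4,6,7,8,9} 25  {5,6,7,8,9} 7
  6 to go: {0,2,3,4,7,8} 20  {0,3,4,6,8,9} 40  {0,3,4,7,8,9} 60  {1,2,3,4,7,8} 15  {1,2,4,7,8,9} 30  {1,2,6,7,8,9} 14  {2,3,4,7,8,9} 60  {2,4,6,7,8,9} 54  {2,5,6,7,8,9} 16  {3,4,5,6,8,9} 30  {3,4,6,7,8,9} 75  {4,5,6,7,8,9} 42
  7 to go: {0,1,2,3,4,7,8} 35  {0,2,3,4,7,8,9} 140  {0,3,4,5,6,8,9} 70  {0,3,4,6,7,8,9} 175  {1,2,3,4,7,8,9} 105  {1,2,4,6,7,8,9} 98  {1,2,5,6,7,8,9} 30  {2,3,4,6,7,8,9} 189  {2,4,5,6,7,8,9} 112  {3,4,5,6,7,8,9} 147
  8 to go: {0,1,2,3,4,7,8,9} 280  {0,2,3,4,6,7,8,9} 504  {0,3,4,5,6,7,8,9} 392  {1,2,3,4,6,7,8,9} 392  {1,2,4,5,6,7,8,9} 240  {2,3,4,5,6,7,8,9} 448
  if 0:i drops first: 1080 orders
  if 1:u drops first: 1344 orders
  if 5:e drops first: 1176 orders
heap linearizations: 3600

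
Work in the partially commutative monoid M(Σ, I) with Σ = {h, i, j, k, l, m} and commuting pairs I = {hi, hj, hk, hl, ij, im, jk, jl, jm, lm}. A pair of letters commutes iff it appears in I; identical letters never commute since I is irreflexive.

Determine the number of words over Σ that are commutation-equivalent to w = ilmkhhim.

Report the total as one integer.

#0=i has no predecessor
#1=l depends on [0:i]
#2=m has no predecessor
#3=k depends on [1:l, 2:m]
#4=h depends on [2:m]
#5=h depends on [4:h]
#6=i depends on [3:k]
#7=m depends on [3:k, 5:h]
sources: [0:i, 2:m]
N(rest) = Σ N(rest − s) over sources s of rest; N(one piece) = 1:
  size 1 → [6]=1  [7]=1
  size 2 → [5,7]=1  [6,7]=2
  size 3 → [3,6,7]=2  [4,5,7]=1  [5,6,7]=3
  size 4 → [1,3,6,7]=2  [3,5,6,7]=5  [4,5,6,7]=4
  size 5 → [0,1,3,6,7]=2  [1,3,5,6,7]=7  [3,4,5,6,7]=9
  size 6 → [0,1,3,5,6,7]=9  [1,3,4,5,6,7]=16  [2,3,4,5,6,7]=9
  first=0(i) contributes 25
  first=2(m) contributes 25
|[w]| = 50

50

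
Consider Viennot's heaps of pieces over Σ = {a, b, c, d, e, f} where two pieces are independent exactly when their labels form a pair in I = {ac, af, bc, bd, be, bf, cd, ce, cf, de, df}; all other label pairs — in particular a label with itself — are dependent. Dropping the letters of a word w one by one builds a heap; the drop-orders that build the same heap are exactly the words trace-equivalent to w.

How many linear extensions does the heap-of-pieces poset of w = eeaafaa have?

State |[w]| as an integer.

#0=e has no predecessor
#1=e depends on [0:e]
#2=a depends on [1:e]
#3=a depends on [2:a]
#4=f depends on [1:e]
#5=a depends on [3:a]
#6=a depends on [5:a]
sources: [0:e]
N(rest) = Σ N(rest − s) over sources s of rest; N(one piece) = 1:
  size 1 → [4]=1  [6]=1
  size 2 → [4,6]=2  [5,6]=1
  size 3 → [3,5,6]=1  [4,5,6]=3
  size 4 → [2,3,5,6]=1  [3,4,5,6]=4
  size 5 → [2,3,4,5,6]=5
  first=0(e) contributes 5

5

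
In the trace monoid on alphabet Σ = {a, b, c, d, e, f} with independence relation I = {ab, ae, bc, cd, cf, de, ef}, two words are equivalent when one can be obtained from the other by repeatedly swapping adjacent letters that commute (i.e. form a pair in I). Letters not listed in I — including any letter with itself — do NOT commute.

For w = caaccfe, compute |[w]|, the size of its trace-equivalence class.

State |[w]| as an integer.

4

piece 0:c — minimal
piece 1:a rests on {0:c}
piece 2:a rests on {1:a}
piece 3:c rests on {2:a}
piece 4:c rests on {3:c}
piece 5:f rests on {2:a}
piece 6:e rests on {4:c}
minimal pieces: {0:c}
ways to finish when only these pieces remain (= sum over removing one remaining piece with nothing left below it):
  1 left: {5}→1  {6}→1
  2 left: {4,6}→1  {5,6}→2
  3 left: {3,4,6}→1  {4,5,6}→3
  4 left: {3,4,5,6}→4
  5 left: {2,3,4,5,6}→4
  placing 0:c first → 4 extensions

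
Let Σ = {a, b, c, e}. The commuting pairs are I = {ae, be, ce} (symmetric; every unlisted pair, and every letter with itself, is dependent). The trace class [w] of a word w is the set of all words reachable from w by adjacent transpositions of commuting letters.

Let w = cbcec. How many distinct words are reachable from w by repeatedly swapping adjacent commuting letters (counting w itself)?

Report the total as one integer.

drop 0:c onto floor
drop 1:b onto {0:c}
drop 2:c onto {1:b}
drop 3:e onto floor
drop 4:c onto {2:c}
ground layer = {0:c, 3:e}
drop-orders for the pieces not yet dropped (sum over which currently-grounded one goes next):
  1 to go: {3} 1  {4} 1
  2 to go: {2,4} 1  {3,4} 2
  3 to go: {1,2,4} 1  {2,3,4} 3
  if 0:c drops first: 4 orders
  if 3:e drops first: 1 orders
heap linearizations: 5

5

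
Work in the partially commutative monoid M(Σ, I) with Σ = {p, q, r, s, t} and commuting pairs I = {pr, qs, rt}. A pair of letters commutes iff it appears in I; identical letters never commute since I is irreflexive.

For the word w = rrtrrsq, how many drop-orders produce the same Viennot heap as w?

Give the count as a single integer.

piece 0:r — minimal
piece 1:r rests on {0:r}
piece 2:t — minimal
piece 3:r rests on {1:r}
piece 4:r rests on {3:r}
piece 5:s rests on {2:t, 4:r}
piece 6:q rests on {2:t, 4:r}
minimal pieces: {0:r, 2:t}
ways to finish when only these pieces remain (= sum over removing one remaining piece with nothing left below it):
  1 left: {5}→1  {6}→1
  2 left: {5,6}→2
  3 left: {2,5,6}→2  {4,5,6}→2
  4 left: {2,4,5,6}→4  {3,4,5,6}→2
  5 left: {1,3,4,5,6}→2  {2,3,4,5,6}→6
  placing 0:r first → 8 extensions
  placing 2:t first → 2 extensions
total linear extensions = 10

10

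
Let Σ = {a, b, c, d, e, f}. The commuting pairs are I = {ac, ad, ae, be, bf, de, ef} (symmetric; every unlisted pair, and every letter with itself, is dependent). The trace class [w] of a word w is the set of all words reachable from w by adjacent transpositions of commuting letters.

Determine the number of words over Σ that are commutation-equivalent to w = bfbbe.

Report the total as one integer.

20

#0=b has no predecessor
#1=f has no predecessor
#2=b depends on [0:b]
#3=b depends on [2:b]
#4=e has no predecessor
sources: [0:b, 1:f, 4:e]
N(rest) = Σ N(rest − s) over sources s of rest; N(one piece) = 1:
  size 1 → [1]=1  [3]=1  [4]=1
  size 2 → [1,3]=2  [1,4]=2  [2,3]=1  [3,4]=2
  size 3 → [0,2,3]=1  [1,2,3]=3  [1,3,4]=6  [2,3,4]=3
  first=0(b) contributes 12
  first=1(f) contributes 4
  first=4(e) contributes 4
|[w]| = 20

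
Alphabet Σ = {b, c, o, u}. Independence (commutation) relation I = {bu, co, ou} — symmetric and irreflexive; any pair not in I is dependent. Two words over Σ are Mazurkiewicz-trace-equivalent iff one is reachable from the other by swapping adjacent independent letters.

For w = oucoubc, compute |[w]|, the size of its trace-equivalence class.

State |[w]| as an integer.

16

0(o) covers ∅
1(u) covers ∅
2(c) covers 1:u
3(o) covers 0:o
4(u) covers 2:c
5(b) covers 2:c, 3:o
6(c) covers 4:u, 5:b
floor of heap: 0:o, 1:u
completions by unplaced set U, small U first (add the entries for U minus each lowest piece of U):
  |U|=1: {6}:1
  |U|=2: {4,6}:1  {5,6}:1
  |U|=3: {3,5,6}:1  {4,5,6}:2
  |U|=4: {0,3,5,6}:1  {2,4,5,6}:2  {3,4,5,6}:3
  |U|=5: {0,3,4,5,6}:4  {1,2,4,5,6}:2  {2,3,4,5,6}:5
  start at 0(o): 7
  start at 1(u): 9
sum over floor = 16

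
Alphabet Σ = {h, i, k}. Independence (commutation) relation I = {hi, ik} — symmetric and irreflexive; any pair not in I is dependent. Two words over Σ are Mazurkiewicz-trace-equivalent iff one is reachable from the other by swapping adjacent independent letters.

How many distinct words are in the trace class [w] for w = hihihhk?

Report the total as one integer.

21

piece 0:h — minimal
piece 1:i — minimal
piece 2:h rests on {0:h}
piece 3:i rests on {1:i}
piece 4:h rests on {2:h}
piece 5:h rests on {4:h}
piece 6:k rests on {5:h}
minimal pieces: {0:h, 1:i}
ways to finish when only these pieces remain (= sum over removing one remaining piece with nothing left below it):
  1 left: {3}→1  {6}→1
  2 left: {1,3}→1  {3,6}→2  {5,6}→1
  3 left: {1,3,6}→3  {3,5,6}→3  {4,5,6}→1
  4 left: {1,3,5,6}→6  {2,4,5,6}→1  {3,4,5,6}→4
  5 left: {0,2,4,5,6}→1  {1,3,4,5,6}→10  {2,3,4,5,6}→5
  placing 0:h first → 15 extensions
  placing 1:i first → 6 extensions
total linear extensions = 21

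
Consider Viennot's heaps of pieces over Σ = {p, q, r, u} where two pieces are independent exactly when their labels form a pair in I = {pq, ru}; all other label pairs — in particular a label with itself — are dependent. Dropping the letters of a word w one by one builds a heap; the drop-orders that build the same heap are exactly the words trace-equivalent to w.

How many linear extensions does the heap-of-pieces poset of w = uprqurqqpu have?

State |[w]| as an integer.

6

piece 0:u — minimal
piece 1:p rests on {0:u}
piece 2:r rests on {1:p}
piece 3:q rests on {2:r}
piece 4:u rests on {3:q}
piece 5:r rests on {3:q}
piece 6:q rests on {4:u, 5:r}
piece 7:q rests on {6:q}
piece 8:p rests on {4:u, 5:r}
piece 9:u rests on {7:q, 8:p}
minimal pieces: {0:u}
ways to finish when only these pieces remain (= sum over removing one remaining piece with nothing left below it):
  1 left: {9}→1
  2 left: {7,9}→1  {8,9}→1
  3 left: {6,7,9}→1  {7,8,9}→2
  4 left: {6,7,8,9}→3
  5 left: {4,6,7,8,9}→3  {5,6,7,8,9}→3
  6 left: {4,5,6,7,8,9}→6
  7 left: {3,4,5,6,7,8,9}→6
  8 left: {2,3,4,5,6,7,8,9}→6
  placing 0:u first → 6 extensions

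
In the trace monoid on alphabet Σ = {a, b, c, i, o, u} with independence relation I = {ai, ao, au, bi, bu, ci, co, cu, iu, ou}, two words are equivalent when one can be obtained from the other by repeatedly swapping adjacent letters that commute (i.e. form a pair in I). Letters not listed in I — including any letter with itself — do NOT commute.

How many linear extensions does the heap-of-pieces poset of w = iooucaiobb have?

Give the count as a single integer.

210

piece 0:i — minimal
piece 1:o rests on {0:i}
piece 2:o rests on {1:o}
piece 3:u — minimal
piece 4:c — minimal
piece 5:a rests on {4:c}
piece 6:i rests on {2:o}
piece 7:o rests on {6:i}
piece 8:b rests on {5:a, 7:o}
piece 9:b rests on {8:b}
minimal pieces: {0:i, 3:u, 4:c}
ways to finish when only these pieces remain (= sum over removing one remaining piece with nothing left below it):
  1 left: {3}→1  {9}→1
  2 left: {3,9}→2  {8,9}→1
  3 left: {3,8,9}→3  {5,8,9}→1  {7,8,9}→1
  4 left: {3,5,8,9}→4  {3,7,8,9}→4  {4,5,8,9}→1  {5,7,8,9}→2  {6,7,8,9}→1
  5 left: {2,6,7,8,9}→1  {3,4,5,8,9}→5  {3,5,7,8,9}→10  {3,6,7,8,9}→5  {4,5,7,8,9}→3  {5,6,7,8,9}→3
  6 left: {1,2,6,7,8,9}→1  {2,3,6,7,8,9}→6  {2,5,6,7,8,9}→4  {3,4,5,7,8,9}→18  {3,5,6,7,8,9}→18  {4,5,6,7,8,9}→6
  7 left: {0,1,2,6,7,8,9}→1  {1,2,3,6,7,8,9}→7  {1,2,5,6,7,8,9}→5  {2,3,5,6,7,8,9}→28  {2,4,5,6,7,8,9}→10  {3,4,5,6,7,8,9}→42
  8 left: {0,1,2,3,6,7,8,9}→8  {0,1,2,5,6,7,8,9}→6  {1,2,3,5,6,7,8,9}→40  {1,2,4,5,6,7,8,9}→15  {2,3,4,5,6,7,8,9}→80
  placing 0:i first → 135 extensions
  placing 3:u first → 21 extensions
  placing 4:c first → 54 extensions
total linear extensions = 210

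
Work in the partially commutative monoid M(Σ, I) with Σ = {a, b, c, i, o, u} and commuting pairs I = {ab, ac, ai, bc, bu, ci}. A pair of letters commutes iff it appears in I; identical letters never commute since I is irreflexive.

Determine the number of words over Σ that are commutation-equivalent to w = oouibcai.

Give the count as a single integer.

piece 0:o — minimal
piece 1:o rests on {0:o}
piece 2:u rests on {1:o}
piece 3:i rests on {2:u}
piece 4:b rests on {3:i}
piece 5:c rests on {2:u}
piece 6:a rests on {2:u}
piece 7:i rests on {4:b}
minimal pieces: {0:o}
ways to finish when only these pieces remain (= sum over removing one remaining piece with nothing left below it):
  1 left: {5}→1  {6}→1  {7}→1
  2 left: {4,7}→1  {5,6}→2  {5,7}→2  {6,7}→2
  3 left: {3,4,7}→1  {4,5,7}→3  {4,6,7}→3  {5,6,7}→6
  4 left: {3,4,5,7}→4  {3,4,6,7}→4  {4,5,6,7}→12
  5 left: {3,4,5,6,7}→20
  6 left: {2,3,4,5,6,7}→20
  placing 0:o first → 20 extensions

20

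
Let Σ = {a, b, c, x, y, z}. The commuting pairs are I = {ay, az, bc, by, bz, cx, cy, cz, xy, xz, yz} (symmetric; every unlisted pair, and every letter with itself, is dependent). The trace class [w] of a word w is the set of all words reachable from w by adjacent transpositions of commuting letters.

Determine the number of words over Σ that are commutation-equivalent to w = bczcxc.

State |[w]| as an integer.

#0=b has no predecessor
#1=c has no predecessor
#2=z has no predecessor
#3=c depends on [1:c]
#4=x depends on [0:b]
#5=c depends on [3:c]
sources: [0:b, 1:c, 2:z]
N(rest) = Σ N(rest − s) over sources s of rest; N(one piece) = 1:
  size 1 → [2]=1  [4]=1  [5]=1
  size 2 → [0,4]=1  [2,4]=2  [2,5]=2  [3,5]=1  [4,5]=2
  size 3 → [0,2,4]=3  [0,4,5]=3  [1,3,5]=1  [2,3,5]=3  [2,4,5]=6  [3,4,5]=3
  size 4 → [0,2,4,5]=12  [0,3,4,5]=6  [1,2,3,5]=4  [1,3,4,5]=4  [2,3,4,5]=12
  first=0(b) contributes 20
  first=1(c) contributes 30
  first=2(z) contributes 10
|[w]| = 60

60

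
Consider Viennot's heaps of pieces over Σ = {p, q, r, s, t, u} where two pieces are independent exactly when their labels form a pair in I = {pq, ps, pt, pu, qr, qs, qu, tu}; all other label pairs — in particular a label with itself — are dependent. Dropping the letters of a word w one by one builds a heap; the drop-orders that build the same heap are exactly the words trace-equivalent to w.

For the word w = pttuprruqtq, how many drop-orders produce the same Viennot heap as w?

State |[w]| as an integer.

390

0(p) covers ∅
1(t) covers ∅
2(t) covers 1:t
3(u) covers ∅
4(p) covers 0:p
5(r) covers 2:t, 3:u, 4:p
6(r) covers 5:r
7(u) covers 6:r
8(q) covers 2:t
9(t) covers 6:r, 8:q
10(q) covers 9:t
floor of heap: 0:p, 1:t, 3:u
completions by unplaced set U, small U first (add the entries for U minus each lowest piece of U):
  |U|=1: {7}:1  {10}:1
  |U|=2: {7,10}:2  {9,10}:1
  |U|=3: {7,9,10}:3  {8,9,10}:1
  |U|=4: {6,7,9,10}:3  {7,8,9,10}:4
  |U|=5: {5,6,7,9,10}:3  {6,7,8,9,10}:7
  |U|=6: {3,5,6,7,9,10}:3  {4,5,6,7,9,10}:3  {5,6,7,8,9,10}:10
  |U|=7: {0,4,5,6,7,9,10}:3  {2,5,6,7,8,9,10}:10  {3,4,5,6,7,9,10}:6  {3,5,6,7,8,9,10}:13  {4,5,6,7,8,9,10}:13
  |U|=8: {0,3,4,5,6,7,9,10}:9  {0,4,5,6,7,8,9,10}:16  {1,2,5,6,7,8,9,10}:10  {2,3,5,6,7,8,9,10}:23  {2,4,5,6,7,8,9,10}:23  {3,4,5,6,7,8,9,10}:32
  |U|=9: {0,2,4,5,6,7,8,9,10}:39  {0,3,4,5,6,7,8,9,10}:57  {1,2,3,5,6,7,8,9,10}:33  {1,2,4,5,6,7,8,9,10}:33  {2,3,4,5,6,7,8,9,10}:78
  start at 0(p): 144
  start at 1(t): 174
  start at 3(u): 72
sum over floor = 390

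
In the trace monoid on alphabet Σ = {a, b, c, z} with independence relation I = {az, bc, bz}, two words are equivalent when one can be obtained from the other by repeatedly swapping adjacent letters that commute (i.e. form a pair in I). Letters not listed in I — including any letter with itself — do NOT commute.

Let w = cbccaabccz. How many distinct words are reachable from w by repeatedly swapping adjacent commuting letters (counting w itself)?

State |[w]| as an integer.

piece 0:c — minimal
piece 1:b — minimal
piece 2:c rests on {0:c}
piece 3:c rests on {2:c}
piece 4:a rests on {1:b, 3:c}
piece 5:a rests on {4:a}
piece 6:b rests on {5:a}
piece 7:c rests on {5:a}
piece 8:c rests on {7:c}
piece 9:z rests on {8:c}
minimal pieces: {0:c, 1:b}
ways to finish when only these pieces remain (= sum over removing one remaining piece with nothing left below it):
  1 left: {6}→1  {9}→1
  2 left: {6,9}→2  {8,9}→1
  3 left: {6,8,9}→3  {7,8,9}→1
  4 left: {6,7,8,9}→4
  5 left: {5,6,7,8,9}→4
  6 left: {4,5,6,7,8,9}→4
  7 left: {1,4,5,6,7,8,9}→4  {3,4,5,6,7,8,9}→4
  8 left: {1,3,4,5,6,7,8,9}→8  {2,3,4,5,6,7,8,9}→4
  placing 0:c first → 12 extensions
  placing 1:b first → 4 extensions
total linear extensions = 16

16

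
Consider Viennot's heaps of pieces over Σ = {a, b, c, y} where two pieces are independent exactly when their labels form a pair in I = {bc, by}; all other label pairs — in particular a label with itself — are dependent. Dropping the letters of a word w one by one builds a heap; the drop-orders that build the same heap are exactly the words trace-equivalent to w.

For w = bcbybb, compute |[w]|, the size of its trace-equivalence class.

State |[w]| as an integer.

drop 0:b onto floor
drop 1:c onto floor
drop 2:b onto {0:b}
drop 3:y onto {1:c}
drop 4:b onto {2:b}
drop 5:b onto {4:b}
ground layer = {0:b, 1:c}
drop-orders for the pieces not yet dropped (sum over which currently-grounded one goes next):
  1 to go: {3} 1  {5} 1
  2 to go: {1,3} 1  {3,5} 2  {4,5} 1
  3 to go: {1,3,5} 3  {2,4,5} 1  {3,4,5} 3
  4 to go: {0,2,4,5} 1  {1,3,4,5} 6  {2,3,4,5} 4
  if 0:b drops first: 10 orders
  if 1:c drops first: 5 orders
heap linearizations: 15

15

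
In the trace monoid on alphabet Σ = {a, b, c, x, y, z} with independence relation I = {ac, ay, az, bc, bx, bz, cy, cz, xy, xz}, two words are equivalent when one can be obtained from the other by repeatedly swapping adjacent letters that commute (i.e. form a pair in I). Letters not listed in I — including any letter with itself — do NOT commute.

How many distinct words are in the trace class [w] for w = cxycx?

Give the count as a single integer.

5

#0=c has no predecessor
#1=x depends on [0:c]
#2=y has no predecessor
#3=c depends on [1:x]
#4=x depends on [3:c]
sources: [0:c, 2:y]
N(rest) = Σ N(rest − s) over sources s of rest; N(one piece) = 1:
  size 1 → [2]=1  [4]=1
  size 2 → [2,4]=2  [3,4]=1
  size 3 → [1,3,4]=1  [2,3,4]=3
  first=0(c) contributes 4
  first=2(y) contributes 1
|[w]| = 5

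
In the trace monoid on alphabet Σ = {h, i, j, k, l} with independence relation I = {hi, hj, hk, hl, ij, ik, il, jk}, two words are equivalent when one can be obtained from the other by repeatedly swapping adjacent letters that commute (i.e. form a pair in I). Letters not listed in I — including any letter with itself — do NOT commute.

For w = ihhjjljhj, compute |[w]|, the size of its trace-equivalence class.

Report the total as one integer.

piece 0:i — minimal
piece 1:h — minimal
piece 2:h rests on {1:h}
piece 3:j — minimal
piece 4:j rests on {3:j}
piece 5:l rests on {4:j}
piece 6:j rests on {5:l}
piece 7:h rests on {2:h}
piece 8:j rests on {6:j}
minimal pieces: {0:i, 1:h, 3:j}
ways to finish when only these pieces remain (= sum over removing one remaining piece with nothing left below it):
  1 left: {0}→1  {7}→1  {8}→1
  2 left: {0,7}→2  {0,8}→2  {2,7}→1  {6,8}→1  {7,8}→2
  3 left: {0,2,7}→3  {0,6,8}→3  {0,7,8}→6  {1,2,7}→1  {2,7,8}→3  {5,6,8}→1  {6,7,8}→3
  4 left: {0,1,2,7}→4  {0,2,7,8}→12  {0,5,6,8}→4  {0,6,7,8}→12  {1,2,7,8}→4  {2,6,7,8}→6  {4,5,6,8}→1  {5,6,7,8}→4
  5 left: {0,1,2,7,8}→20  {0,2,6,7,8}→30  {0,4,5,6,8}→5  {0,5,6,7,8}→20  {1,2,6,7,8}→10  {2,5,6,7,8}→10  {3,4,5,6,8}→1  {4,5,6,7,8}→5
  6 left: {0,1,2,6,7,8}→60  {0,2,5,6,7,8}→60  {0,3,4,5,6,8}→6  {0,4,5,6,7,8}→30  {1,2,5,6,7,8}→20  {2,4,5,6,7,8}→15  {3,4,5,6,7,8}→6
  7 left: {0,1,2,5,6,7,8}→140  {0,2,4,5,6,7,8}→105  {0,3,4,5,6,7,8}→42  {1,2,4,5,6,7,8}→35  {2,3,4,5,6,7,8}→21
  placing 0:i first → 56 extensions
  placing 1:h first → 168 extensions
  placing 3:j first → 280 extensions
total linear extensions = 504

504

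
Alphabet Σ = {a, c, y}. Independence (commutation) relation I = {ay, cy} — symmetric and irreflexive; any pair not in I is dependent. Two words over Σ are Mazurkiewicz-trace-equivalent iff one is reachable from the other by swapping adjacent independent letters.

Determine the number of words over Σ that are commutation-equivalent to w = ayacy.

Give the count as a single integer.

10

piece 0:a — minimal
piece 1:y — minimal
piece 2:a rests on {0:a}
piece 3:c rests on {2:a}
piece 4:y rests on {1:y}
minimal pieces: {0:a, 1:y}
ways to finish when only these pieces remain (= sum over removing one remaining piece with nothing left below it):
  1 left: {3}→1  {4}→1
  2 left: {1,4}→1  {2,3}→1  {3,4}→2
  3 left: {0,2,3}→1  {1,3,4}→3  {2,3,4}→3
  placing 0:a first → 6 extensions
  placing 1:y first → 4 extensions
total linear extensions = 10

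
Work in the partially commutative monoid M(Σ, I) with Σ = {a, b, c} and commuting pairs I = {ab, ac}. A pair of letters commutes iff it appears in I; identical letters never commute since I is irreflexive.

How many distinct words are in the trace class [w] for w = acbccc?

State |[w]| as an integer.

0(a) covers ∅
1(c) covers ∅
2(b) covers 1:c
3(c) covers 2:b
4(c) covers 3:c
5(c) covers 4:c
floor of heap: 0:a, 1:c
completions by unplaced set U, small U first (add the entries for U minus each lowest piece of U):
  |U|=1: {0}:1  {5}:1
  |U|=2: {0,5}:2  {4,5}:1
  |U|=3: {0,4,5}:3  {3,4,5}:1
  |U|=4: {0,3,4,5}:4  {2,3,4,5}:1
  start at 0(a): 1
  start at 1(c): 5
sum over floor = 6

6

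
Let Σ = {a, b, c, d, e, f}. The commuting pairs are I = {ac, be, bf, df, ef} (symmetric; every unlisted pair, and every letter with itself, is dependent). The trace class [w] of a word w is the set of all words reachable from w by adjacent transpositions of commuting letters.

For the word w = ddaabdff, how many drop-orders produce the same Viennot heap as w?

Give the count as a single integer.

0(d) covers ∅
1(d) covers 0:d
2(a) covers 1:d
3(a) covers 2:a
4(b) covers 3:a
5(d) covers 4:b
6(f) covers 3:a
7(f) covers 6:f
floor of heap: 0:d
completions by unplaced set U, small U first (add the entries for U minus each lowest piece of U):
  |U|=1: {5}:1  {7}:1
  |U|=2: {4,5}:1  {5,7}:2  {6,7}:1
  |U|=3: {4,5,7}:3  {5,6,7}:3
  |U|=4: {4,5,6,7}:6
  |U|=5: {3,4,5,6,7}:6
  |U|=6: {2,3,4,5,6,7}:6
  start at 0(d): 6

6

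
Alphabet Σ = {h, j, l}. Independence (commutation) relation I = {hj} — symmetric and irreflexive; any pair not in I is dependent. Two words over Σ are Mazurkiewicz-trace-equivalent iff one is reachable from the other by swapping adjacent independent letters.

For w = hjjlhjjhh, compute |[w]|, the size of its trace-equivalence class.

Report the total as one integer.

drop 0:h onto floor
drop 1:j onto floor
drop 2:j onto {1:j}
drop 3:l onto {0:h, 2:j}
drop 4:h onto {3:l}
drop 5:j onto {3:l}
drop 6:j onto {5:j}
drop 7:h onto {4:h}
drop 8:h onto {7:h}
ground layer = {0:h, 1:j}
drop-orders for the pieces not yet dropped (sum over which currently-grounded one goes next):
  1 to go: {6} 1  {8} 1
  2 to go: {5,6} 1  {6,8} 2  {7,8} 1
  3 to go: {4,7,8} 1  {5,6,8} 3  {6,7,8} 3
  4 to go: {4,6,7,8} 4  {5,6,7,8} 6
  5 to go: {4,5,6,7,8} 10
  6 to go: {3,4,5,6,7,8} 10
  7 to go: {0,3,4,5,6,7,8} 10  {2,3,4,5,6,7,8} 10
  if 0:h drops first: 10 orders
  if 1:j drops first: 20 orders
heap linearizations: 30

30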